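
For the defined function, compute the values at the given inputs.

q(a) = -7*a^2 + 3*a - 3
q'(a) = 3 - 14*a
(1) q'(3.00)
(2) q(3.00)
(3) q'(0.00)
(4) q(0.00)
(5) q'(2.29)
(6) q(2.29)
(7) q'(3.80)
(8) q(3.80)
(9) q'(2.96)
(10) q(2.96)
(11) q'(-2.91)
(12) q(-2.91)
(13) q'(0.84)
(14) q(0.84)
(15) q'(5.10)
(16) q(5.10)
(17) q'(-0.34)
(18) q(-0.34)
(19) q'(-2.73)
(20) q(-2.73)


(1) = -39.00
(2) = -57.00
(3) = 3.00
(4) = -3.00
(5) = -29.06
(6) = -32.84
(7) = -50.20
(8) = -92.68
(9) = -38.44
(10) = -55.45
(11) = 43.74
(12) = -71.01
(13) = -8.76
(14) = -5.42
(15) = -68.40
(16) = -169.77
(17) = 7.76
(18) = -4.83
(19) = 41.22
(20) = -63.36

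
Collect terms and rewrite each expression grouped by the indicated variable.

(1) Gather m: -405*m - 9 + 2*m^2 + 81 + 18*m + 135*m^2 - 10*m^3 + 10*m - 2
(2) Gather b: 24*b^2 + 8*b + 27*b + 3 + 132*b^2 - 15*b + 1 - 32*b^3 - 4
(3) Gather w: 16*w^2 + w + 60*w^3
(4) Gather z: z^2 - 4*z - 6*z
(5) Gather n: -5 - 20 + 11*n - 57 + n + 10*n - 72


(1) = -10*m^3 + 137*m^2 - 377*m + 70
(2) = -32*b^3 + 156*b^2 + 20*b
(3) = 60*w^3 + 16*w^2 + w
(4) = z^2 - 10*z
(5) = 22*n - 154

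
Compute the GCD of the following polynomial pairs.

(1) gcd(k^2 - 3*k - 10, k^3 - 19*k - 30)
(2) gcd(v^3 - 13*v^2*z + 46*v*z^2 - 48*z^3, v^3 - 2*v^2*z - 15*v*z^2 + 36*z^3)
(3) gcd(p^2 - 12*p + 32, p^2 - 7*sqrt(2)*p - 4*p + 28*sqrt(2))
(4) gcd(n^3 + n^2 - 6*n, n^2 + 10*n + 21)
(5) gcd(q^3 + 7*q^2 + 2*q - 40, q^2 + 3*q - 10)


(1) = gcd((k - 5)*(k + 2), (k - 5)*(k + 2)*(k + 3)) = k^2 - 3*k - 10
(2) = gcd((v - 8*z)*(v - 3*z)*(v - 2*z), (v - 3*z)^2*(v + 4*z)) = -v + 3*z
(3) = p - 4
(4) = n + 3
(5) = gcd((q - 2)*(q + 4)*(q + 5), (q - 2)*(q + 5)) = q^2 + 3*q - 10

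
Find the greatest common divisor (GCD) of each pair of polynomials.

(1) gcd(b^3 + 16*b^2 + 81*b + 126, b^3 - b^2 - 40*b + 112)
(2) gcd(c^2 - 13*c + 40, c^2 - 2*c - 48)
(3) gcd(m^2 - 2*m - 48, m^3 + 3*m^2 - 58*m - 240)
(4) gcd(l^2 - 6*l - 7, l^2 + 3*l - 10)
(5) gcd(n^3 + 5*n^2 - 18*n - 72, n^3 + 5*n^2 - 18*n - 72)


(1) = gcd((b + 3)*(b + 6)*(b + 7), (b - 4)^2*(b + 7)) = b + 7
(2) = gcd((c - 8)*(c - 5), (c - 8)*(c + 6)) = c - 8
(3) = gcd((m - 8)*(m + 6), (m - 8)*(m + 5)*(m + 6)) = m^2 - 2*m - 48
(4) = gcd((l - 7)*(l + 1), (l - 2)*(l + 5)) = 1
(5) = gcd((n - 4)*(n + 3)*(n + 6), (n - 4)*(n + 3)*(n + 6)) = n^3 + 5*n^2 - 18*n - 72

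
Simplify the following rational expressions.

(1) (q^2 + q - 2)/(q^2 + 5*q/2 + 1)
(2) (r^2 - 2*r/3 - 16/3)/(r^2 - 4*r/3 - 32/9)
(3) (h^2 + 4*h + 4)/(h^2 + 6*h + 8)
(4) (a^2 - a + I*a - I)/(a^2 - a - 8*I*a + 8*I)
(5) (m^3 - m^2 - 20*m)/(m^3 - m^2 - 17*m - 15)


(1) = (2*q - 2)/(2*q + 1)
(2) = (3*r + 6)/(3*r + 4)
(3) = (h + 2)/(h + 4)
(4) = (a + I)/(a - 8*I)
(5) = (m^2 + 4*m)/(m^2 + 4*m + 3)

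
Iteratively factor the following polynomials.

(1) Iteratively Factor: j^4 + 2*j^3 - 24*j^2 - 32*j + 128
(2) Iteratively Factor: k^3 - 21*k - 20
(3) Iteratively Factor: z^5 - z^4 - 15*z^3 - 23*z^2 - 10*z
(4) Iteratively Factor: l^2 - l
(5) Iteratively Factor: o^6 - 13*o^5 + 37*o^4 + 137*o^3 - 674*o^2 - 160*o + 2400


(1) = (j + 4)*(j^3 - 2*j^2 - 16*j + 32) = (j - 4)*(j + 4)*(j^2 + 2*j - 8) = (j - 4)*(j + 4)^2*(j - 2)
(2) = (k - 5)*(k^2 + 5*k + 4) = (k - 5)*(k + 4)*(k + 1)
(3) = (z + 1)*(z^4 - 2*z^3 - 13*z^2 - 10*z) = (z + 1)^2*(z^3 - 3*z^2 - 10*z) = z*(z + 1)^2*(z^2 - 3*z - 10) = z*(z + 1)^2*(z + 2)*(z - 5)
(4) = (l - 1)*(l)
(5) = (o + 2)*(o^5 - 15*o^4 + 67*o^3 + 3*o^2 - 680*o + 1200) = (o - 5)*(o + 2)*(o^4 - 10*o^3 + 17*o^2 + 88*o - 240) = (o - 5)*(o - 4)*(o + 2)*(o^3 - 6*o^2 - 7*o + 60) = (o - 5)^2*(o - 4)*(o + 2)*(o^2 - o - 12) = (o - 5)^2*(o - 4)*(o + 2)*(o + 3)*(o - 4)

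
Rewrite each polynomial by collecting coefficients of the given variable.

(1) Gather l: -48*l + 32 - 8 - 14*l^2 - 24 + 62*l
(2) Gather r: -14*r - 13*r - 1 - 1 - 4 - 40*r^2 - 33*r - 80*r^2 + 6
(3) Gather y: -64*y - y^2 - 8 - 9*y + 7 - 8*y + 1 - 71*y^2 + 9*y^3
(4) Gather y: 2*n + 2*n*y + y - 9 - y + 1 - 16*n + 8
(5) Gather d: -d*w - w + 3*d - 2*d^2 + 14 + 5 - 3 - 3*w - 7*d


(1) = -14*l^2 + 14*l
(2) = -120*r^2 - 60*r
(3) = 9*y^3 - 72*y^2 - 81*y
(4) = 2*n*y - 14*n
(5) = -2*d^2 + d*(-w - 4) - 4*w + 16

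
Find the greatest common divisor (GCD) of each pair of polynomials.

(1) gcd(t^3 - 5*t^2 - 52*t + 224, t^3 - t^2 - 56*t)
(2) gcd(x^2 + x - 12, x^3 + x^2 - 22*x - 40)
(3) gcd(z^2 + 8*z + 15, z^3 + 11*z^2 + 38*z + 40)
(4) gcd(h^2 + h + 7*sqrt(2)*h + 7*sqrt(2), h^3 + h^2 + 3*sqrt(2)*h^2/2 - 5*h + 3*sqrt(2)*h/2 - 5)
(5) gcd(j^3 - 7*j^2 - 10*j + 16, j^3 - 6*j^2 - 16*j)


(1) = gcd((t - 8)*(t - 4)*(t + 7), t*(t - 8)*(t + 7)) = t^2 - t - 56
(2) = gcd((x - 3)*(x + 4), (x - 5)*(x + 2)*(x + 4)) = x + 4
(3) = gcd((z + 3)*(z + 5), (z + 2)*(z + 4)*(z + 5)) = z + 5
(4) = gcd((h + 1)*(h + 7*sqrt(2)), (h + 1)*(h - sqrt(2))*(h + 5*sqrt(2)/2)) = h + 1
(5) = gcd((j - 8)*(j - 1)*(j + 2), j*(j - 8)*(j + 2)) = j^2 - 6*j - 16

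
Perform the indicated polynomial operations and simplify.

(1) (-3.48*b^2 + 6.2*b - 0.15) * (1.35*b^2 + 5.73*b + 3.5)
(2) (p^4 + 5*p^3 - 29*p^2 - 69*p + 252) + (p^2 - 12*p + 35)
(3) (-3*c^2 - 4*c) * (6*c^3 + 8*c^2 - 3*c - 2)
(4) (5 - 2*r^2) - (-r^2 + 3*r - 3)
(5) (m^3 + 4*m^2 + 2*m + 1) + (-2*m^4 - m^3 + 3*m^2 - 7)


(1) = -4.698*b^4 - 11.5704*b^3 + 23.1435*b^2 + 20.8405*b - 0.525
(2) = p^4 + 5*p^3 - 28*p^2 - 81*p + 287
(3) = -18*c^5 - 48*c^4 - 23*c^3 + 18*c^2 + 8*c
(4) = -r^2 - 3*r + 8
(5) = -2*m^4 + 7*m^2 + 2*m - 6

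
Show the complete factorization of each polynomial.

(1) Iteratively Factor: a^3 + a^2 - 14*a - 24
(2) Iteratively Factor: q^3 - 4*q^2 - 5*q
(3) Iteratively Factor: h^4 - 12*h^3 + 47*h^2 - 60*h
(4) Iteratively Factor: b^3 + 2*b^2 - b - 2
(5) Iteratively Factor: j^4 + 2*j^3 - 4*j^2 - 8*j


(1) = (a - 4)*(a^2 + 5*a + 6) = (a - 4)*(a + 2)*(a + 3)
(2) = (q - 5)*(q^2 + q) = q*(q - 5)*(q + 1)
(3) = (h - 5)*(h^3 - 7*h^2 + 12*h) = (h - 5)*(h - 4)*(h^2 - 3*h) = h*(h - 5)*(h - 4)*(h - 3)
(4) = (b + 2)*(b^2 - 1) = (b + 1)*(b + 2)*(b - 1)
(5) = (j - 2)*(j^3 + 4*j^2 + 4*j) = j*(j - 2)*(j^2 + 4*j + 4) = j*(j - 2)*(j + 2)*(j + 2)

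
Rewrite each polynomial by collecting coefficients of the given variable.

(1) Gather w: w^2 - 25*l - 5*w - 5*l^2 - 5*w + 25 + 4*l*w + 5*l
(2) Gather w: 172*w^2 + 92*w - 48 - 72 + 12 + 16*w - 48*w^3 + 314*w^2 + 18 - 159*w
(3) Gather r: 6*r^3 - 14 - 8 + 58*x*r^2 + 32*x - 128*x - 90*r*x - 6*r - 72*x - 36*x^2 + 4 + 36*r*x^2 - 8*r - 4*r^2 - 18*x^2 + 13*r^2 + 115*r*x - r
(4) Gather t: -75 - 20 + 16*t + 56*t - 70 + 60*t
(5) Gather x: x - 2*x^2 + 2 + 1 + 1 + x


(1) = -5*l^2 - 20*l + w^2 + w*(4*l - 10) + 25
(2) = -48*w^3 + 486*w^2 - 51*w - 90
(3) = 6*r^3 + r^2*(58*x + 9) + r*(36*x^2 + 25*x - 15) - 54*x^2 - 168*x - 18
(4) = 132*t - 165
(5) = -2*x^2 + 2*x + 4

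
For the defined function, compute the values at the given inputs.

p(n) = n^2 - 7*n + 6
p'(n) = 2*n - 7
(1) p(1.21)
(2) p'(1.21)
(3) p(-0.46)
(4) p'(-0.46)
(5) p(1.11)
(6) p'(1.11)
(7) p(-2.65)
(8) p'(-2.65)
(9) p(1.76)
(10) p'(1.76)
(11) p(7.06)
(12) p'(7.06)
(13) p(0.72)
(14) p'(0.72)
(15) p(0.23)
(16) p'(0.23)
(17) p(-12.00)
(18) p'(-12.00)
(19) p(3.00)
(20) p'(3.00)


(1) = -1.01
(2) = -4.58
(3) = 9.43
(4) = -7.92
(5) = -0.54
(6) = -4.78
(7) = 31.57
(8) = -12.30
(9) = -3.22
(10) = -3.48
(11) = 6.42
(12) = 7.12
(13) = 1.48
(14) = -5.56
(15) = 4.44
(16) = -6.54
(17) = 234.00
(18) = -31.00
(19) = -6.00
(20) = -1.00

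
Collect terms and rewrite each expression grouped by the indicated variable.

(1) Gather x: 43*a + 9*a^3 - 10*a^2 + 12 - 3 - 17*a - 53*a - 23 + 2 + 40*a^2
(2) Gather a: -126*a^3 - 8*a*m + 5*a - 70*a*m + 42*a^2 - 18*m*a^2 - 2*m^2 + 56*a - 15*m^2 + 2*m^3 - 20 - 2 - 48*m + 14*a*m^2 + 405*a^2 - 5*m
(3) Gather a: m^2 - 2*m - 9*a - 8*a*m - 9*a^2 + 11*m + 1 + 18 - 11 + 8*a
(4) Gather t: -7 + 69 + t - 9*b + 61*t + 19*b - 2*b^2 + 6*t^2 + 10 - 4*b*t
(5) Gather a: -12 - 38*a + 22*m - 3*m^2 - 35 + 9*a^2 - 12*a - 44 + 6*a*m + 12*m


(1) = 9*a^3 + 30*a^2 - 27*a - 12
(2) = -126*a^3 + a^2*(447 - 18*m) + a*(14*m^2 - 78*m + 61) + 2*m^3 - 17*m^2 - 53*m - 22
(3) = -9*a^2 + a*(-8*m - 1) + m^2 + 9*m + 8
(4) = -2*b^2 + 10*b + 6*t^2 + t*(62 - 4*b) + 72
(5) = 9*a^2 + a*(6*m - 50) - 3*m^2 + 34*m - 91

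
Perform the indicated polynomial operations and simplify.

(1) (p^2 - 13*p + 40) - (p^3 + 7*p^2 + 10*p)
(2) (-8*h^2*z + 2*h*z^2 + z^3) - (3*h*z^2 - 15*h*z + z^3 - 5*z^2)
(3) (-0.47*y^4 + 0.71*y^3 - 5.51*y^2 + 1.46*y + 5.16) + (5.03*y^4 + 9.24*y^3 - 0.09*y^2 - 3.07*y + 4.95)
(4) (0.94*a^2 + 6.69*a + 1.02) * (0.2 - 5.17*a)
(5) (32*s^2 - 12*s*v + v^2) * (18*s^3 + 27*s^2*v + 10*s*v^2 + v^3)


(1) = -p^3 - 6*p^2 - 23*p + 40
(2) = -8*h^2*z - h*z^2 + 15*h*z + 5*z^2
(3) = 4.56*y^4 + 9.95*y^3 - 5.6*y^2 - 1.61*y + 10.11
(4) = -4.8598*a^3 - 34.3993*a^2 - 3.9354*a + 0.204
(5) = 576*s^5 + 648*s^4*v + 14*s^3*v^2 - 61*s^2*v^3 - 2*s*v^4 + v^5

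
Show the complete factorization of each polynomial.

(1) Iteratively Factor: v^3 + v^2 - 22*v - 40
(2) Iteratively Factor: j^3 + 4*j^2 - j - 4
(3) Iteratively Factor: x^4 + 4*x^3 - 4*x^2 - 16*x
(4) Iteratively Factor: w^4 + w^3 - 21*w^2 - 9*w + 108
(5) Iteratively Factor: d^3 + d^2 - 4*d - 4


(1) = (v + 4)*(v^2 - 3*v - 10) = (v - 5)*(v + 4)*(v + 2)
(2) = (j + 4)*(j^2 - 1) = (j + 1)*(j + 4)*(j - 1)
(3) = (x + 4)*(x^3 - 4*x) = (x + 2)*(x + 4)*(x^2 - 2*x) = (x - 2)*(x + 2)*(x + 4)*(x)
(4) = (w + 3)*(w^3 - 2*w^2 - 15*w + 36) = (w - 3)*(w + 3)*(w^2 + w - 12) = (w - 3)*(w + 3)*(w + 4)*(w - 3)
(5) = (d - 2)*(d^2 + 3*d + 2) = (d - 2)*(d + 1)*(d + 2)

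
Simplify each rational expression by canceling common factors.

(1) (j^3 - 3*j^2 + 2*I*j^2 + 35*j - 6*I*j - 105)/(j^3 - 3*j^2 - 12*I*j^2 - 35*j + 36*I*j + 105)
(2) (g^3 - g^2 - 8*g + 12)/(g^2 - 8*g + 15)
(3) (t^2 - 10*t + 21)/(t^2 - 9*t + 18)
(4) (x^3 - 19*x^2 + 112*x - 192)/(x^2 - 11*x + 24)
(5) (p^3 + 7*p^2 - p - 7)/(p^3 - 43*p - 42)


(1) = (j + 7*I)/(j - 7*I)
(2) = (g^3 - g^2 - 8*g + 12)/(g^2 - 8*g + 15)
(3) = (t - 7)/(t - 6)
(4) = x - 8
(5) = (p^2 + 6*p - 7)/(p^2 - p - 42)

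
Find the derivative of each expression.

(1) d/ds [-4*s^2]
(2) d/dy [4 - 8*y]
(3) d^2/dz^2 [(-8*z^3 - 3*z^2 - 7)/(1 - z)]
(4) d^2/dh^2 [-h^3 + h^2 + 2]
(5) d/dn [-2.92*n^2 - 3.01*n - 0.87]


(1) = -8*s
(2) = -8
(3) = 4*(4*z^3 - 12*z^2 + 12*z + 5)/(z^3 - 3*z^2 + 3*z - 1)
(4) = 2 - 6*h
(5) = -5.84*n - 3.01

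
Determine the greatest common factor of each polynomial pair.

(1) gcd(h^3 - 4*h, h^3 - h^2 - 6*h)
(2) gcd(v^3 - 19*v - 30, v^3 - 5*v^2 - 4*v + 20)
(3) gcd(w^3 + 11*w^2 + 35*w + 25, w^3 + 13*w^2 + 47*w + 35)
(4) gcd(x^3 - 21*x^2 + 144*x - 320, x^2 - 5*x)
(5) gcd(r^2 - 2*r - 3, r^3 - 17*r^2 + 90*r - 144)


(1) = gcd(h*(h - 2)*(h + 2), h*(h - 3)*(h + 2)) = h^2 + 2*h
(2) = gcd((v - 5)*(v + 2)*(v + 3), (v - 5)*(v - 2)*(v + 2)) = v^2 - 3*v - 10
(3) = w^2 + 6*w + 5
(4) = gcd((x - 8)^2*(x - 5), x*(x - 5)) = x - 5
(5) = r - 3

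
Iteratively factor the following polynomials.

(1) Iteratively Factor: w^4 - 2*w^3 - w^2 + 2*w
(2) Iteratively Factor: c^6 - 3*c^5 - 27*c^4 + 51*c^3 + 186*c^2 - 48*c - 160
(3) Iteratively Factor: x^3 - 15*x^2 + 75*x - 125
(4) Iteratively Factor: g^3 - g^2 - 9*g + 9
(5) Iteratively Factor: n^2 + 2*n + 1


(1) = (w + 1)*(w^3 - 3*w^2 + 2*w) = (w - 2)*(w + 1)*(w^2 - w) = (w - 2)*(w - 1)*(w + 1)*(w)
(2) = (c + 4)*(c^5 - 7*c^4 + c^3 + 47*c^2 - 2*c - 40) = (c + 1)*(c + 4)*(c^4 - 8*c^3 + 9*c^2 + 38*c - 40) = (c - 1)*(c + 1)*(c + 4)*(c^3 - 7*c^2 + 2*c + 40) = (c - 5)*(c - 1)*(c + 1)*(c + 4)*(c^2 - 2*c - 8) = (c - 5)*(c - 4)*(c - 1)*(c + 1)*(c + 4)*(c + 2)
(3) = (x - 5)*(x^2 - 10*x + 25) = (x - 5)^2*(x - 5)
(4) = (g + 3)*(g^2 - 4*g + 3) = (g - 1)*(g + 3)*(g - 3)
(5) = (n + 1)*(n + 1)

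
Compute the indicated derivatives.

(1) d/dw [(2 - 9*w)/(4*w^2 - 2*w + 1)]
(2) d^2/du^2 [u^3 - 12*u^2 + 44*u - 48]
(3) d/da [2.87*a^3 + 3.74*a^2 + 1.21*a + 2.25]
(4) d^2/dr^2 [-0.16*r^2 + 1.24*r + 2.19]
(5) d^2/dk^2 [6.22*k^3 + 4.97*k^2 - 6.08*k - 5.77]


(1) = (36*w^2 - 16*w - 5)/(16*w^4 - 16*w^3 + 12*w^2 - 4*w + 1)
(2) = 6*u - 24
(3) = 8.61*a^2 + 7.48*a + 1.21
(4) = -0.320000000000000
(5) = 37.32*k + 9.94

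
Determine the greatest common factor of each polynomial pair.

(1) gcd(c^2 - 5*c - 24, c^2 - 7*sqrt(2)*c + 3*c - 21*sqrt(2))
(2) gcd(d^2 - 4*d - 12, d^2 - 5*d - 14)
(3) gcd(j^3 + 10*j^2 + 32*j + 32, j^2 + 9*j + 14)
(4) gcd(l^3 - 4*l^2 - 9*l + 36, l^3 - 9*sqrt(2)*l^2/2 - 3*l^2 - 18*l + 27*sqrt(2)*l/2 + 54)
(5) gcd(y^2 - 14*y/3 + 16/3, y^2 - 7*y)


(1) = c + 3
(2) = gcd((d - 6)*(d + 2), (d - 7)*(d + 2)) = d + 2
(3) = j + 2
(4) = l - 3
(5) = 1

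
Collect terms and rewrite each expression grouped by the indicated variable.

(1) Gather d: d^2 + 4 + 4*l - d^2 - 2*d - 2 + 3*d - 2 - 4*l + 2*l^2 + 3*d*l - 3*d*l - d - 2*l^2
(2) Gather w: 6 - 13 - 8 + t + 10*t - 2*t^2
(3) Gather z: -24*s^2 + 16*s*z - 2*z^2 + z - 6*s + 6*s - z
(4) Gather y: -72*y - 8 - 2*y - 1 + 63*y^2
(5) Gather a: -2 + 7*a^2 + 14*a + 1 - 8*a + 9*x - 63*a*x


(1) = 0
(2) = -2*t^2 + 11*t - 15
(3) = -24*s^2 + 16*s*z - 2*z^2
(4) = 63*y^2 - 74*y - 9
(5) = 7*a^2 + a*(6 - 63*x) + 9*x - 1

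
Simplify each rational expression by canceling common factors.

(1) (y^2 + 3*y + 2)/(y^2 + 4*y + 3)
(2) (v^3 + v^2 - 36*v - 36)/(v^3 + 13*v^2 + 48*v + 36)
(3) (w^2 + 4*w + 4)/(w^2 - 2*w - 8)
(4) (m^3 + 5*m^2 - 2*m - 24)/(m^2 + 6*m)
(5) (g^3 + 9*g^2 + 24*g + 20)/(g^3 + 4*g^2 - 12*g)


(1) = (y + 2)/(y + 3)
(2) = (v - 6)/(v + 6)
(3) = (w + 2)/(w - 4)
(4) = (m^3 + 5*m^2 - 2*m - 24)/(m^2 + 6*m)
(5) = (g^3 + 9*g^2 + 24*g + 20)/(g^3 + 4*g^2 - 12*g)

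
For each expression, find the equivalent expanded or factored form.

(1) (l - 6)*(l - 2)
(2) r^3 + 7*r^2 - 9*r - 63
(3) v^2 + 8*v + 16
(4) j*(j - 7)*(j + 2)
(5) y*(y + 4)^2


(1) = l^2 - 8*l + 12
(2) = (r - 3)*(r + 3)*(r + 7)
(3) = (v + 4)^2
(4) = j^3 - 5*j^2 - 14*j
(5) = y^3 + 8*y^2 + 16*y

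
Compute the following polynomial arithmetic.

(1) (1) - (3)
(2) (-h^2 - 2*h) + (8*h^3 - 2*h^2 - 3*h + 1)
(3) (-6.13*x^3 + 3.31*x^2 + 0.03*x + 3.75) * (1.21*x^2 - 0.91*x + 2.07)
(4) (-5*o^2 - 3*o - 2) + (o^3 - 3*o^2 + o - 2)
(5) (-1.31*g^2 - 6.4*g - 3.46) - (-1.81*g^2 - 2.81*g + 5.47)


(1) = -2
(2) = 8*h^3 - 3*h^2 - 5*h + 1
(3) = -7.4173*x^5 + 9.5834*x^4 - 15.6649*x^3 + 11.3619*x^2 - 3.3504*x + 7.7625
(4) = o^3 - 8*o^2 - 2*o - 4
(5) = 0.5*g^2 - 3.59*g - 8.93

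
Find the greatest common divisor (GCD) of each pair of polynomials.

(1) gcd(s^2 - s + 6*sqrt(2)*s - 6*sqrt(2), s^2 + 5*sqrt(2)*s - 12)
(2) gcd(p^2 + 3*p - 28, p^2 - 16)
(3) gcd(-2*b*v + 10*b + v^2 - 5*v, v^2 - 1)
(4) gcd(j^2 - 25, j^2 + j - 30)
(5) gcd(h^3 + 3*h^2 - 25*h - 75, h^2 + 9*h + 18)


(1) = gcd((s - 1)*(s + 6*sqrt(2)), (s - sqrt(2))*(s + 6*sqrt(2))) = s + 6*sqrt(2)
(2) = gcd((p - 4)*(p + 7), (p - 4)*(p + 4)) = p - 4
(3) = 1
(4) = j - 5
(5) = gcd((h - 5)*(h + 3)*(h + 5), (h + 3)*(h + 6)) = h + 3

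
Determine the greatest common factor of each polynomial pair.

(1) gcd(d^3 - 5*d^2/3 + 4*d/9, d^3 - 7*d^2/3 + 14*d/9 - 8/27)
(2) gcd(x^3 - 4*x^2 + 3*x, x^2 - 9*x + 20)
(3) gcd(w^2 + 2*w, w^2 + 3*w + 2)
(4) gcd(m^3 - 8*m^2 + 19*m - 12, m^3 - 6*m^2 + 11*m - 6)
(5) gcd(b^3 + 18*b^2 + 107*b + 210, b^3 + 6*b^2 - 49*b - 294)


(1) = d^2 - 5*d/3 + 4/9
(2) = gcd(x*(x - 3)*(x - 1), (x - 5)*(x - 4)) = 1
(3) = gcd(w*(w + 2), (w + 1)*(w + 2)) = w + 2
(4) = gcd((m - 4)*(m - 3)*(m - 1), (m - 3)*(m - 2)*(m - 1)) = m^2 - 4*m + 3
(5) = gcd((b + 5)*(b + 6)*(b + 7), (b - 7)*(b + 6)*(b + 7)) = b^2 + 13*b + 42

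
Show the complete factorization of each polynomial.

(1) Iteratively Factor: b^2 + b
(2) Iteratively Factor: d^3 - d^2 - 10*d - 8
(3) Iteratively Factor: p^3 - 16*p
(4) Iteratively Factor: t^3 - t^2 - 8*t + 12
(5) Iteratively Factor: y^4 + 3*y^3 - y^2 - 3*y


(1) = (b)*(b + 1)
(2) = (d - 4)*(d^2 + 3*d + 2) = (d - 4)*(d + 2)*(d + 1)
(3) = (p + 4)*(p^2 - 4*p) = p*(p + 4)*(p - 4)
(4) = (t + 3)*(t^2 - 4*t + 4) = (t - 2)*(t + 3)*(t - 2)
(5) = (y)*(y^3 + 3*y^2 - y - 3) = y*(y - 1)*(y^2 + 4*y + 3) = y*(y - 1)*(y + 1)*(y + 3)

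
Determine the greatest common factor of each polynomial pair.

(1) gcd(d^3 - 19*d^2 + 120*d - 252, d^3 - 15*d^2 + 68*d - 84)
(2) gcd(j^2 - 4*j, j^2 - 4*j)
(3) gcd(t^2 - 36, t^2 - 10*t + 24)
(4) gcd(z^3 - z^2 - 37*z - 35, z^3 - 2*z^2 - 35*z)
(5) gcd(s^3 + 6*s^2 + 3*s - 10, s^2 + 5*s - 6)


(1) = gcd((d - 7)*(d - 6)^2, (d - 7)*(d - 6)*(d - 2)) = d^2 - 13*d + 42
(2) = j^2 - 4*j
(3) = t - 6
(4) = gcd((z - 7)*(z + 1)*(z + 5), z*(z - 7)*(z + 5)) = z^2 - 2*z - 35
(5) = s - 1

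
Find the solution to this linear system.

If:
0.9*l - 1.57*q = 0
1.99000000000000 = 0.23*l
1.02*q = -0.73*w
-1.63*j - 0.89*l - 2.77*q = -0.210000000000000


Then:
j = -13.02
l = 8.65
q = 4.96
w = -6.93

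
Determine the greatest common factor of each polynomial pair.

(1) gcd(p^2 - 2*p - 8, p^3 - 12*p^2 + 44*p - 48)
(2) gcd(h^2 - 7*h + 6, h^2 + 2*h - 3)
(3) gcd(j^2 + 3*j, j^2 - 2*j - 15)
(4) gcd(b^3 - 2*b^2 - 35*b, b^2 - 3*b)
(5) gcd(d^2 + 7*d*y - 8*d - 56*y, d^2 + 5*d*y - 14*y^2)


(1) = gcd((p - 4)*(p + 2), (p - 6)*(p - 4)*(p - 2)) = p - 4
(2) = h - 1
(3) = j + 3
(4) = gcd(b*(b - 7)*(b + 5), b*(b - 3)) = b
(5) = gcd((d - 8)*(d + 7*y), (d - 2*y)*(d + 7*y)) = d + 7*y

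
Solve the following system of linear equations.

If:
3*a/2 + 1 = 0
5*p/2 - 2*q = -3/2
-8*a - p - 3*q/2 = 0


Then:
a = -2/3
p = 101/69
q = 178/69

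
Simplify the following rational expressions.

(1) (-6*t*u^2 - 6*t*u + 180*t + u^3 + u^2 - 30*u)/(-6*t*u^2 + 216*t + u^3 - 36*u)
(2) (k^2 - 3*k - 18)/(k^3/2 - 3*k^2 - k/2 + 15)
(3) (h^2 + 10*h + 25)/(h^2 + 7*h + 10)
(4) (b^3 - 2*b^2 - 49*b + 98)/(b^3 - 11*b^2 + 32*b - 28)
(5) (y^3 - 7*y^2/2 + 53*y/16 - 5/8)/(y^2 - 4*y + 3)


(1) = (u - 5)/(u - 6)
(2) = (2*k^2 - 6*k - 36)/(k^3 - 6*k^2 - k + 30)
(3) = (h + 5)/(h + 2)
(4) = (b + 7)/(b - 2)
(5) = (16*y^3 - 56*y^2 + 53*y - 10)/(16*y^2 - 64*y + 48)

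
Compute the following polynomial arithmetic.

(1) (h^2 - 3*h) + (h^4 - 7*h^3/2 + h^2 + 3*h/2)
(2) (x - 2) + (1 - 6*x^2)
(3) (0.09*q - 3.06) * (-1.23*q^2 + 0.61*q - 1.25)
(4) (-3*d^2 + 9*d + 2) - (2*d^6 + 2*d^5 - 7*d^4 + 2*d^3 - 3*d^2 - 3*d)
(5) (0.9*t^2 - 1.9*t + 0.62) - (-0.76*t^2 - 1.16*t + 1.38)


(1) = h^4 - 7*h^3/2 + 2*h^2 - 3*h/2
(2) = -6*x^2 + x - 1
(3) = -0.1107*q^3 + 3.8187*q^2 - 1.9791*q + 3.825
(4) = -2*d^6 - 2*d^5 + 7*d^4 - 2*d^3 + 12*d + 2
(5) = 1.66*t^2 - 0.74*t - 0.76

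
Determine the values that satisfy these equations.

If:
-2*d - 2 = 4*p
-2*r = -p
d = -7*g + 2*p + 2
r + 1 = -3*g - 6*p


Then:
d = -51/115
g = 31/115
p = -32/115
r = -16/115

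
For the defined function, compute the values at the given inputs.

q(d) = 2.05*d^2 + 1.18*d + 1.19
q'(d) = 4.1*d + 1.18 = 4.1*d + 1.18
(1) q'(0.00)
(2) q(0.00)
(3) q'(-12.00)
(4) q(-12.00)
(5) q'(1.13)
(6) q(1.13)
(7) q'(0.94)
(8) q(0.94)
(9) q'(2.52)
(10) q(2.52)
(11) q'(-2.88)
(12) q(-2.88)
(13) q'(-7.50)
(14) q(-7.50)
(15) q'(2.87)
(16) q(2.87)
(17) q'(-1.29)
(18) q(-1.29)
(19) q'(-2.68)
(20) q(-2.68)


(1) = 1.18
(2) = 1.19
(3) = -48.02
(4) = 282.23
(5) = 5.81
(6) = 5.14
(7) = 5.03
(8) = 4.11
(9) = 11.51
(10) = 17.18
(11) = -10.63
(12) = 14.80
(13) = -29.57
(14) = 107.65
(15) = 12.95
(16) = 21.46
(17) = -4.11
(18) = 3.08
(19) = -9.81
(20) = 12.75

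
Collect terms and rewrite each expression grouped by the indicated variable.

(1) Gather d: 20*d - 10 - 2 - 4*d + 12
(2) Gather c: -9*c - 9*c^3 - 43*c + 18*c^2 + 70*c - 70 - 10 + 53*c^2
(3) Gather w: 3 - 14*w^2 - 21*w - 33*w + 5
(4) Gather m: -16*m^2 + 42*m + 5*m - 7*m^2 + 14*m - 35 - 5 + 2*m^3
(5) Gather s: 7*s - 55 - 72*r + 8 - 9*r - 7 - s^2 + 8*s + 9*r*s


(1) = 16*d
(2) = -9*c^3 + 71*c^2 + 18*c - 80
(3) = -14*w^2 - 54*w + 8
(4) = 2*m^3 - 23*m^2 + 61*m - 40
(5) = -81*r - s^2 + s*(9*r + 15) - 54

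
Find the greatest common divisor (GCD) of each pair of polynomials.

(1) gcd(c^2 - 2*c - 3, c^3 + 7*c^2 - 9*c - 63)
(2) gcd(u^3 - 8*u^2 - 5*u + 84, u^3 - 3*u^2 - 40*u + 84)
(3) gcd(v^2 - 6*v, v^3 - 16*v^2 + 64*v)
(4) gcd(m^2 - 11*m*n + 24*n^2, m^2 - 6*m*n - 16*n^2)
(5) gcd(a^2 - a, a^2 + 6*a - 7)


(1) = gcd((c - 3)*(c + 1), (c - 3)*(c + 3)*(c + 7)) = c - 3
(2) = u - 7
(3) = v
(4) = gcd((m - 8*n)*(m - 3*n), (m - 8*n)*(m + 2*n)) = m - 8*n
(5) = gcd(a*(a - 1), (a - 1)*(a + 7)) = a - 1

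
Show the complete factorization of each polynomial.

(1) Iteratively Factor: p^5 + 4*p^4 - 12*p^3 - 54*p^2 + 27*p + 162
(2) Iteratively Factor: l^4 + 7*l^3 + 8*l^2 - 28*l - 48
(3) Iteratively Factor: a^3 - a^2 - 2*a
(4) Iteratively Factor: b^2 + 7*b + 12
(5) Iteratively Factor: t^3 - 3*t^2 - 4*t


(1) = (p - 2)*(p^4 + 6*p^3 - 54*p - 81) = (p - 2)*(p + 3)*(p^3 + 3*p^2 - 9*p - 27) = (p - 2)*(p + 3)^2*(p^2 - 9) = (p - 2)*(p + 3)^3*(p - 3)
(2) = (l + 3)*(l^3 + 4*l^2 - 4*l - 16) = (l + 3)*(l + 4)*(l^2 - 4) = (l - 2)*(l + 3)*(l + 4)*(l + 2)
(3) = (a)*(a^2 - a - 2) = a*(a + 1)*(a - 2)
(4) = (b + 3)*(b + 4)
(5) = (t)*(t^2 - 3*t - 4) = t*(t + 1)*(t - 4)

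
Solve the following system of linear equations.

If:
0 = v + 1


Then:
v = -1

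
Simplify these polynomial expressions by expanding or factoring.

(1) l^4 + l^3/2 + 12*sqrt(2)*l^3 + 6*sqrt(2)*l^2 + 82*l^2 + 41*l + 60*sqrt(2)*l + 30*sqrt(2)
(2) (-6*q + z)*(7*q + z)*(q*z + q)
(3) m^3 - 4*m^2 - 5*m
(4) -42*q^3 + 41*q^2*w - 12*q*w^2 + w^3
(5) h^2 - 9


(1) = (l + 1/2)*(l + sqrt(2))*(l + 5*sqrt(2))*(l + 6*sqrt(2))
(2) = -42*q^3*z - 42*q^3 + q^2*z^2 + q^2*z + q*z^3 + q*z^2
(3) = m*(m - 5)*(m + 1)
(4) = (-7*q + w)*(-3*q + w)*(-2*q + w)
(5) = (h - 3)*(h + 3)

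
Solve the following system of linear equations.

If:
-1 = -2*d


Then:
d = 1/2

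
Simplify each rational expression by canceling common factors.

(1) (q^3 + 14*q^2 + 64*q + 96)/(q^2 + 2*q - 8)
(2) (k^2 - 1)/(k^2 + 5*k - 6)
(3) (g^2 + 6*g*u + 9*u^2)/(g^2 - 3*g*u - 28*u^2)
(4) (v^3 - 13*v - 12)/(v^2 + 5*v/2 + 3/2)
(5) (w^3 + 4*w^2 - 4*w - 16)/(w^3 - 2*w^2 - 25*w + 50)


(1) = (q^2 + 10*q + 24)/(q - 2)
(2) = (k + 1)/(k + 6)
(3) = (-g^2 - 6*g*u - 9*u^2)/(-g^2 + 3*g*u + 28*u^2)
(4) = (2*v^2 - 2*v - 24)/(2*v + 3)
(5) = (w^2 + 6*w + 8)/(w^2 - 25)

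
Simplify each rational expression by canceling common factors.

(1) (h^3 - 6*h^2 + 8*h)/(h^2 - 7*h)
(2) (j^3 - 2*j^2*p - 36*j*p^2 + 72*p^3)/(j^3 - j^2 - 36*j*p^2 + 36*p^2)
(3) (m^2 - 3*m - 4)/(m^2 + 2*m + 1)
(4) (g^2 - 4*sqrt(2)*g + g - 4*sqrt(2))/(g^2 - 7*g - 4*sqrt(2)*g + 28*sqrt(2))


(1) = (h^2 - 6*h + 8)/(h - 7)
(2) = (j - 2*p)/(j - 1)
(3) = (m - 4)/(m + 1)
(4) = (g + 1)/(g - 7)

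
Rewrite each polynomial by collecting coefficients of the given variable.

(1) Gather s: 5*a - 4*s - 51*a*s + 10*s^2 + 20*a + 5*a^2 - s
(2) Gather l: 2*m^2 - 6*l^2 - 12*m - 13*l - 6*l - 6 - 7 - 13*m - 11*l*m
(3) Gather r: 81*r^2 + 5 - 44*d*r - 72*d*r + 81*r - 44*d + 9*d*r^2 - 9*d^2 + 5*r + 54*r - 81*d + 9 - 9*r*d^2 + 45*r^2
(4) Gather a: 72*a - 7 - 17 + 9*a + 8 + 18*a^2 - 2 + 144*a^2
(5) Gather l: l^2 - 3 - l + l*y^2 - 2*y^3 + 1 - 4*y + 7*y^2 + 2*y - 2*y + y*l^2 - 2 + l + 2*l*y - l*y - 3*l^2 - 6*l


(1) = 5*a^2 + 25*a + 10*s^2 + s*(-51*a - 5)
(2) = -6*l^2 + l*(-11*m - 19) + 2*m^2 - 25*m - 13
(3) = -9*d^2 - 125*d + r^2*(9*d + 126) + r*(-9*d^2 - 116*d + 140) + 14
(4) = 162*a^2 + 81*a - 18
(5) = l^2*(y - 2) + l*(y^2 + y - 6) - 2*y^3 + 7*y^2 - 4*y - 4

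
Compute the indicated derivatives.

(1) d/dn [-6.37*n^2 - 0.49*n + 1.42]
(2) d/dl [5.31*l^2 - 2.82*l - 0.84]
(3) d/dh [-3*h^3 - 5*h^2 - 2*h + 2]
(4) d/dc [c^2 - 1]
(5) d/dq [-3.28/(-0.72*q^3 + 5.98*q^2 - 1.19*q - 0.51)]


(1) = -12.74*n - 0.49
(2) = 10.62*l - 2.82
(3) = -9*h^2 - 10*h - 2
(4) = 2*c
(5) = (-7.0848*q^2 + 39.2288*q - 3.9032)/(0.72*q^3 - 5.98*q^2 + 1.19*q + 0.51)^2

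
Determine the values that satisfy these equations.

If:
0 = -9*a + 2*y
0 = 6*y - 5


Then:
a = 5/27
y = 5/6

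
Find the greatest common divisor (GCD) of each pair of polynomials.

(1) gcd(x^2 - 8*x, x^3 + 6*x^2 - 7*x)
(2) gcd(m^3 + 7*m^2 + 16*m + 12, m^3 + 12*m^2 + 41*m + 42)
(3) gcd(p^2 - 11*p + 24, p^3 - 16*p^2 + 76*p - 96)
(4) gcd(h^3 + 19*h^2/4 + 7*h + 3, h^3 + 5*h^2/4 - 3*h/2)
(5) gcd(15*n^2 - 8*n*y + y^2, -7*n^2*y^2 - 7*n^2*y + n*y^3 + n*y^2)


(1) = gcd(x*(x - 8), x*(x - 1)*(x + 7)) = x
(2) = gcd((m + 2)^2*(m + 3), (m + 2)*(m + 3)*(m + 7)) = m^2 + 5*m + 6
(3) = gcd((p - 8)*(p - 3), (p - 8)*(p - 6)*(p - 2)) = p - 8
(4) = gcd((h + 3/4)*(h + 2)^2, h*(h - 3/4)*(h + 2)) = h + 2
(5) = gcd((-5*n + y)*(-3*n + y), y*(-7*n + y)*(n*y + n)) = 1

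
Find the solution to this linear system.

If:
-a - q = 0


Then:
a = -q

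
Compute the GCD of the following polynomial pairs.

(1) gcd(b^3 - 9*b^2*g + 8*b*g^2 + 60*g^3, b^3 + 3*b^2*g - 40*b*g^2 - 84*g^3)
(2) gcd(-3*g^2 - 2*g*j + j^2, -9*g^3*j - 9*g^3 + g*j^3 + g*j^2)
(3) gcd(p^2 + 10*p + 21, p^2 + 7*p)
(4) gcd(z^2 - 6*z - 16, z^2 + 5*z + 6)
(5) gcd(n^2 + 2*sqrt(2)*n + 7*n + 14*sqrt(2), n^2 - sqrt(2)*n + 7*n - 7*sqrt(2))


(1) = gcd((b - 6*g)*(b - 5*g)*(b + 2*g), (b - 6*g)*(b + 2*g)*(b + 7*g)) = b^2 - 4*b*g - 12*g^2
(2) = gcd((-3*g + j)*(g + j), (-3*g + j)*(3*g + j)*(g*j + g)) = 3*g - j
(3) = gcd((p + 3)*(p + 7), p*(p + 7)) = p + 7
(4) = gcd((z - 8)*(z + 2), (z + 2)*(z + 3)) = z + 2
(5) = n + 7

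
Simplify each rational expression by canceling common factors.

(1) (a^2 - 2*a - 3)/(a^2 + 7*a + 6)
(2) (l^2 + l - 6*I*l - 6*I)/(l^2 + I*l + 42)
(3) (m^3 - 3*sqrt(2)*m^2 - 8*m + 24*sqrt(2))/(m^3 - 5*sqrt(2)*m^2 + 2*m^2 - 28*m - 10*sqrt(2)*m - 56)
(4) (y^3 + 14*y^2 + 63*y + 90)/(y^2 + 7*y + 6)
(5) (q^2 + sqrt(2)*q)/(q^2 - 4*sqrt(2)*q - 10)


(1) = (a - 3)/(a + 6)
(2) = (l + 1)/(l + 7*I)
(3) = (m^2 - 5*sqrt(2)*m + 12)/(m^2 + m*(2 - 7*sqrt(2)) - 14*sqrt(2))
(4) = (y^2 + 8*y + 15)/(y + 1)
(5) = q/(q - 5*sqrt(2))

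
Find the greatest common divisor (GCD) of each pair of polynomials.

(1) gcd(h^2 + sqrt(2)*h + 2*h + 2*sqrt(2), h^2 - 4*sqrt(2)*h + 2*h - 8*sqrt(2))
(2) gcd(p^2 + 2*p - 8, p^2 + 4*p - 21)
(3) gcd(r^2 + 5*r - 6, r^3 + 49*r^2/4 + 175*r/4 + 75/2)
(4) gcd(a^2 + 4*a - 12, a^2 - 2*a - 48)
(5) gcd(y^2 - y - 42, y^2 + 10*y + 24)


(1) = gcd((h + 2)*(h + sqrt(2)), (h + 2)*(h - 4*sqrt(2))) = h + 2
(2) = gcd((p - 2)*(p + 4), (p - 3)*(p + 7)) = 1
(3) = gcd((r - 1)*(r + 6), (r + 5/4)*(r + 5)*(r + 6)) = r + 6
(4) = gcd((a - 2)*(a + 6), (a - 8)*(a + 6)) = a + 6
(5) = gcd((y - 7)*(y + 6), (y + 4)*(y + 6)) = y + 6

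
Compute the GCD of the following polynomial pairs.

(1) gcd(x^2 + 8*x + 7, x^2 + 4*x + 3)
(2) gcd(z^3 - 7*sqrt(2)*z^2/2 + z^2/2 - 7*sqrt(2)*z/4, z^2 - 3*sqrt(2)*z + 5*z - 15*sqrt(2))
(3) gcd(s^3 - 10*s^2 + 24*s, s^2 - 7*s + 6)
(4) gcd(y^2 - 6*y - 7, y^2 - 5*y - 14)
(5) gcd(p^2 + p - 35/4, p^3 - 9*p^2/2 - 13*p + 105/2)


(1) = gcd((x + 1)*(x + 7), (x + 1)*(x + 3)) = x + 1
(2) = gcd(z*(z + 1/2)*(z - 7*sqrt(2)/2), (z + 5)*(z - 3*sqrt(2))) = 1
(3) = s - 6
(4) = gcd((y - 7)*(y + 1), (y - 7)*(y + 2)) = y - 7
(5) = p + 7/2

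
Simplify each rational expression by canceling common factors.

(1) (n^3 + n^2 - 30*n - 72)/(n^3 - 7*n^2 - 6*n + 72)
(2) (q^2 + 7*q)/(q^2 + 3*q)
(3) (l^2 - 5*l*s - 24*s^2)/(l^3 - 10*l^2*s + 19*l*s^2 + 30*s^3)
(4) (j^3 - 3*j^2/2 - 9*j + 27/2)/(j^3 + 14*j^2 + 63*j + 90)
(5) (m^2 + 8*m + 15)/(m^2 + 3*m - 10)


(1) = (n + 4)/(n - 4)
(2) = (q + 7)/(q + 3)
(3) = (l^2 - 5*l*s - 24*s^2)/(l^3 - 10*l^2*s + 19*l*s^2 + 30*s^3)
(4) = (2*j^2 - 9*j + 9)/(2*j^2 + 22*j + 60)
(5) = (m + 3)/(m - 2)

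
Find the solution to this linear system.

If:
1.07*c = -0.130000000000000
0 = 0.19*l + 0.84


Then:
c = -0.12
l = -4.42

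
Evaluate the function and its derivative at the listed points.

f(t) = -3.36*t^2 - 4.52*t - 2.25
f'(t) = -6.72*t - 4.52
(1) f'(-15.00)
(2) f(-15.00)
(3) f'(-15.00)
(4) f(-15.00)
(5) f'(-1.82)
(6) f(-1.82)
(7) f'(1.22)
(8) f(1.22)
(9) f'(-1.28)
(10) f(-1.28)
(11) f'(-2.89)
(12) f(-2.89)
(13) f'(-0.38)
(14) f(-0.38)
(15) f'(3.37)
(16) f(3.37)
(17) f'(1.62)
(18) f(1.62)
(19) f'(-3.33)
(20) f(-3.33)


(1) = 96.28
(2) = -690.45
(3) = 96.28
(4) = -690.45
(5) = 7.71
(6) = -5.15
(7) = -12.72
(8) = -12.77
(9) = 4.08
(10) = -1.97
(11) = 14.90
(12) = -17.25
(13) = -1.97
(14) = -1.02
(15) = -27.17
(16) = -55.64
(17) = -15.41
(18) = -18.39
(19) = 17.86
(20) = -24.46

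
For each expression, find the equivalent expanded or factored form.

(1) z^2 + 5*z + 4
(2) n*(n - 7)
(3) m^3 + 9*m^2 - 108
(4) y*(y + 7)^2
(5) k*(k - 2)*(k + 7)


(1) = (z + 1)*(z + 4)
(2) = n^2 - 7*n
(3) = (m - 3)*(m + 6)^2
(4) = y^3 + 14*y^2 + 49*y
(5) = k^3 + 5*k^2 - 14*k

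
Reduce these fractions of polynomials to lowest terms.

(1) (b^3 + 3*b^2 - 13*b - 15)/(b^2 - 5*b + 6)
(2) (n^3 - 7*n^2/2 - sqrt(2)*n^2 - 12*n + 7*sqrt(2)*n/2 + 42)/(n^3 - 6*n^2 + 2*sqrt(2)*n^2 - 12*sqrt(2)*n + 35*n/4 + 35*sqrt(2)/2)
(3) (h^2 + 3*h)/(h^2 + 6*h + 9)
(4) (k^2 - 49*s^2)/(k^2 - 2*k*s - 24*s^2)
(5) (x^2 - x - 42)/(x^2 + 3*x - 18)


(1) = (b^2 + 6*b + 5)/(b - 2)
(2) = (8*n - 24*sqrt(2))/(8*n - 20)
(3) = h/(h + 3)
(4) = (-k^2 + 49*s^2)/(-k^2 + 2*k*s + 24*s^2)
(5) = (x - 7)/(x - 3)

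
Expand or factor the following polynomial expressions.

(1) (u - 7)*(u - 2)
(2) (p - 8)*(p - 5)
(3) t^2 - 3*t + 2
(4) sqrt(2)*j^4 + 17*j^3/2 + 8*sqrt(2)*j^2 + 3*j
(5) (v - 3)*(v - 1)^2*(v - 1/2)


(1) = u^2 - 9*u + 14
(2) = p^2 - 13*p + 40
(3) = (t - 2)*(t - 1)
(4) = j*(j + sqrt(2))*(j + 3*sqrt(2))*(sqrt(2)*j + 1/2)
(5) = v^4 - 11*v^3/2 + 19*v^2/2 - 13*v/2 + 3/2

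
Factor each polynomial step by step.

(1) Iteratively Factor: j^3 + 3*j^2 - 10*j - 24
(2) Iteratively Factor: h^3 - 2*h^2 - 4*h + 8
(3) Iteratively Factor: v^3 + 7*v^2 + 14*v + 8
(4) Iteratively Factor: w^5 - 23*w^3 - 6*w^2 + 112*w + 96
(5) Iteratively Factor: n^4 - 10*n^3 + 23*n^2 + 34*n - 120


(1) = (j + 2)*(j^2 + j - 12) = (j - 3)*(j + 2)*(j + 4)
(2) = (h + 2)*(h^2 - 4*h + 4) = (h - 2)*(h + 2)*(h - 2)
(3) = (v + 1)*(v^2 + 6*v + 8) = (v + 1)*(v + 4)*(v + 2)
(4) = (w + 1)*(w^4 - w^3 - 22*w^2 + 16*w + 96) = (w - 3)*(w + 1)*(w^3 + 2*w^2 - 16*w - 32) = (w - 3)*(w + 1)*(w + 4)*(w^2 - 2*w - 8) = (w - 3)*(w + 1)*(w + 2)*(w + 4)*(w - 4)
(5) = (n - 3)*(n^3 - 7*n^2 + 2*n + 40) = (n - 3)*(n + 2)*(n^2 - 9*n + 20) = (n - 5)*(n - 3)*(n + 2)*(n - 4)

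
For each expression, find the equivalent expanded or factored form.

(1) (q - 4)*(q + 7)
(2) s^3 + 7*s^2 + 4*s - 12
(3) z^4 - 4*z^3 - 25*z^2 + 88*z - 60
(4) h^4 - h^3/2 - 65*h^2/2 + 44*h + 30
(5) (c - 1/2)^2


(1) = q^2 + 3*q - 28
(2) = (s - 1)*(s + 2)*(s + 6)
(3) = (z - 6)*(z - 2)*(z - 1)*(z + 5)
(4) = (h - 5)*(h - 2)*(h + 1/2)*(h + 6)
(5) = c^2 - c + 1/4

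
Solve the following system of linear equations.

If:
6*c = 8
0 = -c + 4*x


Then:
c = 4/3
x = 1/3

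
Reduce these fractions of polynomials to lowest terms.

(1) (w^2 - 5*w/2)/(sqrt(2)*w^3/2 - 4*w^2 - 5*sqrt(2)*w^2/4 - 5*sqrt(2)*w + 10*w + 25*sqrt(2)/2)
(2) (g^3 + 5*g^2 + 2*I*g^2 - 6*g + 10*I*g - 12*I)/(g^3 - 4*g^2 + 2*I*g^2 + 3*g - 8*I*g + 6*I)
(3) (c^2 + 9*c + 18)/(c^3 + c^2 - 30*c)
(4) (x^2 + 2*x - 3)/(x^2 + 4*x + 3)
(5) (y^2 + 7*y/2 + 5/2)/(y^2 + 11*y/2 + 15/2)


(1) = 8*w/(4*sqrt(2)*w^2 - 32*w - 40*sqrt(2))
(2) = (g + 6)/(g - 3)
(3) = (c + 3)/(c^2 - 5*c)
(4) = (x - 1)/(x + 1)
(5) = (y + 1)/(y + 3)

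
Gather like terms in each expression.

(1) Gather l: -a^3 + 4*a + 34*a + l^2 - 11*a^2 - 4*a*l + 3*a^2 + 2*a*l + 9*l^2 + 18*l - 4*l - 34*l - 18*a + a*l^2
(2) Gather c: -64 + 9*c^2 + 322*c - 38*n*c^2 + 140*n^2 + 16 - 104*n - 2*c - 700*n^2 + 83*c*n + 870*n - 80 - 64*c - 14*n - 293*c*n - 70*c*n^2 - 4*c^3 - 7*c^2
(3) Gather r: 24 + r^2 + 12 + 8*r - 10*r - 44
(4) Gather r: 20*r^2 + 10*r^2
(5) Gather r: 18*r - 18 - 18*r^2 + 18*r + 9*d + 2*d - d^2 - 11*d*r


(1) = -a^3 - 8*a^2 + 20*a + l^2*(a + 10) + l*(-2*a - 20)
(2) = -4*c^3 + c^2*(2 - 38*n) + c*(-70*n^2 - 210*n + 256) - 560*n^2 + 752*n - 128
(3) = r^2 - 2*r - 8
(4) = 30*r^2
(5) = -d^2 + 11*d - 18*r^2 + r*(36 - 11*d) - 18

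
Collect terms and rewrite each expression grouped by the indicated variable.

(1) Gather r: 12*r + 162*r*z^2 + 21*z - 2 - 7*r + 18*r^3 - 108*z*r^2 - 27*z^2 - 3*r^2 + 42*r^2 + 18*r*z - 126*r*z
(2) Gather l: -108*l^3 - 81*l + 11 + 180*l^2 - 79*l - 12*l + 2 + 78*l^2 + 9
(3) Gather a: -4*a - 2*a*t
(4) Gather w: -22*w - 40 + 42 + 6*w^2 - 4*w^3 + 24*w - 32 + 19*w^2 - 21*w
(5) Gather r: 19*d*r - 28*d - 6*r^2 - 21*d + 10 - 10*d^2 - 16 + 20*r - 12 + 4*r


(1) = 18*r^3 + r^2*(39 - 108*z) + r*(162*z^2 - 108*z + 5) - 27*z^2 + 21*z - 2
(2) = -108*l^3 + 258*l^2 - 172*l + 22
(3) = a*(-2*t - 4)
(4) = -4*w^3 + 25*w^2 - 19*w - 30
(5) = -10*d^2 - 49*d - 6*r^2 + r*(19*d + 24) - 18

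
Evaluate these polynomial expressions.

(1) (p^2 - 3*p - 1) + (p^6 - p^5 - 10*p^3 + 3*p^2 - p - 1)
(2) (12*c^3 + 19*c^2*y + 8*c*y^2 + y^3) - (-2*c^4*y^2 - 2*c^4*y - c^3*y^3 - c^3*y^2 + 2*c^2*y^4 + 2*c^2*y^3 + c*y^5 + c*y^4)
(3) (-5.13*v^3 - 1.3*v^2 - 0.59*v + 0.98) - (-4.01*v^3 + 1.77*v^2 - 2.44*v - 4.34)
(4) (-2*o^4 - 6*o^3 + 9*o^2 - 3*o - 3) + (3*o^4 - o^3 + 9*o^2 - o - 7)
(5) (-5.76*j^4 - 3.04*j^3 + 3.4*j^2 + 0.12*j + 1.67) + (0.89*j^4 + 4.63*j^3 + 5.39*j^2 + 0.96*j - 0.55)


(1) = p^6 - p^5 - 10*p^3 + 4*p^2 - 4*p - 2
(2) = 2*c^4*y^2 + 2*c^4*y + c^3*y^3 + c^3*y^2 + 12*c^3 - 2*c^2*y^4 - 2*c^2*y^3 + 19*c^2*y - c*y^5 - c*y^4 + 8*c*y^2 + y^3
(3) = -1.12*v^3 - 3.07*v^2 + 1.85*v + 5.32
(4) = o^4 - 7*o^3 + 18*o^2 - 4*o - 10
(5) = -4.87*j^4 + 1.59*j^3 + 8.79*j^2 + 1.08*j + 1.12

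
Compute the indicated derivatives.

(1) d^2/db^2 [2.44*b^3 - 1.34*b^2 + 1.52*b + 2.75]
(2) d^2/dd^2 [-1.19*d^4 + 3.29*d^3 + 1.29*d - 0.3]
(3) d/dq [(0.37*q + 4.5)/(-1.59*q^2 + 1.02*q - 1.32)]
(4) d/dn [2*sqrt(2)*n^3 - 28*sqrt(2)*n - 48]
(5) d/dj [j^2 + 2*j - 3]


(1) = 14.64*b - 2.68
(2) = d*(19.74 - 14.28*d)
(3) = (0.5883*q^2 + 14.31*q - 5.0784)/(2.5281*q^4 - 3.2436*q^3 + 5.238*q^2 - 2.6928*q + 1.7424)
(4) = sqrt(2)*(6*n^2 - 28)
(5) = 2*j + 2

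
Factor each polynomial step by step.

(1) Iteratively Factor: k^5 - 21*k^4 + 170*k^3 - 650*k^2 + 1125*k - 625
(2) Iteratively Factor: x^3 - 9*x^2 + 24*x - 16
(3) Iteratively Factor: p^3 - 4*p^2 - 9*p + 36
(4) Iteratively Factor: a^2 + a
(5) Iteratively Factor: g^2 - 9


(1) = (k - 5)*(k^4 - 16*k^3 + 90*k^2 - 200*k + 125) = (k - 5)^2*(k^3 - 11*k^2 + 35*k - 25) = (k - 5)^2*(k - 1)*(k^2 - 10*k + 25) = (k - 5)^3*(k - 1)*(k - 5)
(2) = (x - 1)*(x^2 - 8*x + 16) = (x - 4)*(x - 1)*(x - 4)
(3) = (p + 3)*(p^2 - 7*p + 12) = (p - 3)*(p + 3)*(p - 4)
(4) = (a)*(a + 1)
(5) = (g - 3)*(g + 3)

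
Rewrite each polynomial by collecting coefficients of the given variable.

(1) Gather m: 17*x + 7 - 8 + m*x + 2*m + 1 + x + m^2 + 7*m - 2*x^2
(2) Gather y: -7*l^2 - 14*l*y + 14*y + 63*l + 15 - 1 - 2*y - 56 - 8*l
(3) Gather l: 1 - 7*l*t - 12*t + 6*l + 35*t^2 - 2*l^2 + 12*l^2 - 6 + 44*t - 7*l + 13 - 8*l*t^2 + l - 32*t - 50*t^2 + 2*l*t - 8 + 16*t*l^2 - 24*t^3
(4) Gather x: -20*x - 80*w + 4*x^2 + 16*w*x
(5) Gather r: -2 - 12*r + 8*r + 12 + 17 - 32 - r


(1) = m^2 + m*(x + 9) - 2*x^2 + 18*x
(2) = -7*l^2 + 55*l + y*(12 - 14*l) - 42
(3) = l^2*(16*t + 10) + l*(-8*t^2 - 5*t) - 24*t^3 - 15*t^2
(4) = -80*w + 4*x^2 + x*(16*w - 20)
(5) = -5*r - 5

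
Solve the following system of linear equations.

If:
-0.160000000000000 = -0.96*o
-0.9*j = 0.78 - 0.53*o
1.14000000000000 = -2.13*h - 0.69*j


Then:
h = -0.29
j = -0.77
o = 0.17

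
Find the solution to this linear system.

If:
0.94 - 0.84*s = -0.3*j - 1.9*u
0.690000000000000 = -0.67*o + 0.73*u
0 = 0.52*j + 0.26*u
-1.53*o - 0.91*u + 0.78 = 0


Then:
j = -0.46
o = -0.03
s = 3.02
u = 0.91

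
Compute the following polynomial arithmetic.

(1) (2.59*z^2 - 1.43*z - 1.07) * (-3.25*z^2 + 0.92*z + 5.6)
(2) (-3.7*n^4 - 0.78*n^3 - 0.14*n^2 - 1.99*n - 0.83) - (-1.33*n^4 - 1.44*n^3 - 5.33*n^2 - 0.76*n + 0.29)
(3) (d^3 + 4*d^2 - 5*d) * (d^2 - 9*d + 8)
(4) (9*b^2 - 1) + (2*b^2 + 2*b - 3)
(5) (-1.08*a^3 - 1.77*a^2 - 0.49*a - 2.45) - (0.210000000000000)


(1) = -8.4175*z^4 + 7.0303*z^3 + 16.6659*z^2 - 8.9924*z - 5.992
(2) = -2.37*n^4 + 0.66*n^3 + 5.19*n^2 - 1.23*n - 1.12
(3) = d^5 - 5*d^4 - 33*d^3 + 77*d^2 - 40*d
(4) = 11*b^2 + 2*b - 4
(5) = -1.08*a^3 - 1.77*a^2 - 0.49*a - 2.66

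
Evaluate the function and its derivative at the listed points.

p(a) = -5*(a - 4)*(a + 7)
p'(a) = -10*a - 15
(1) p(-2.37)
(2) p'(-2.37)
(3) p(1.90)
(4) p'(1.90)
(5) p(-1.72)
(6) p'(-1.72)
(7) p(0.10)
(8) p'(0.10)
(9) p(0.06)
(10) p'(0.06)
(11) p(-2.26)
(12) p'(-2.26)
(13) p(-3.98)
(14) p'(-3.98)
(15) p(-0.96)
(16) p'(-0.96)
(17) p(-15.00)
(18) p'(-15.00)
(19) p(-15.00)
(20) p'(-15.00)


(1) = 147.47
(2) = 8.70
(3) = 93.45
(4) = -34.00
(5) = 151.01
(6) = 2.20
(7) = 138.45
(8) = -16.00
(9) = 139.08
(10) = -15.60
(11) = 148.36
(12) = 7.60
(13) = 120.50
(14) = 24.80
(15) = 149.79
(16) = -5.40
(17) = -760.00
(18) = 135.00
(19) = -760.00
(20) = 135.00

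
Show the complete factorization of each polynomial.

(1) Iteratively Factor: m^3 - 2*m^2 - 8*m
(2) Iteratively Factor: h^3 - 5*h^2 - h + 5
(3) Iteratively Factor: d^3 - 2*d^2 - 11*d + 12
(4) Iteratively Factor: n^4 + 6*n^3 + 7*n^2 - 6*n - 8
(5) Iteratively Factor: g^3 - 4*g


(1) = (m)*(m^2 - 2*m - 8) = m*(m - 4)*(m + 2)
(2) = (h - 1)*(h^2 - 4*h - 5) = (h - 5)*(h - 1)*(h + 1)
(3) = (d - 4)*(d^2 + 2*d - 3) = (d - 4)*(d + 3)*(d - 1)
(4) = (n + 1)*(n^3 + 5*n^2 + 2*n - 8) = (n + 1)*(n + 4)*(n^2 + n - 2) = (n - 1)*(n + 1)*(n + 4)*(n + 2)
(5) = (g + 2)*(g^2 - 2*g) = g*(g + 2)*(g - 2)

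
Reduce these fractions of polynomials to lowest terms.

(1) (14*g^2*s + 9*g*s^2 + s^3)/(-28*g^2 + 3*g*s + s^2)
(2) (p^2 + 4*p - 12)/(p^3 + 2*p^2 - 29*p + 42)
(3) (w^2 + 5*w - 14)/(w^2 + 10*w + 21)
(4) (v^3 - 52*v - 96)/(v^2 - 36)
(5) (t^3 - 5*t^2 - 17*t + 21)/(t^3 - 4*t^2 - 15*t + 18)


(1) = (2*g*s + s^2)/(-4*g + s)
(2) = (p + 6)/(p^2 + 4*p - 21)
(3) = (w - 2)/(w + 3)
(4) = (v^2 - 6*v - 16)/(v - 6)
(5) = (t - 7)/(t - 6)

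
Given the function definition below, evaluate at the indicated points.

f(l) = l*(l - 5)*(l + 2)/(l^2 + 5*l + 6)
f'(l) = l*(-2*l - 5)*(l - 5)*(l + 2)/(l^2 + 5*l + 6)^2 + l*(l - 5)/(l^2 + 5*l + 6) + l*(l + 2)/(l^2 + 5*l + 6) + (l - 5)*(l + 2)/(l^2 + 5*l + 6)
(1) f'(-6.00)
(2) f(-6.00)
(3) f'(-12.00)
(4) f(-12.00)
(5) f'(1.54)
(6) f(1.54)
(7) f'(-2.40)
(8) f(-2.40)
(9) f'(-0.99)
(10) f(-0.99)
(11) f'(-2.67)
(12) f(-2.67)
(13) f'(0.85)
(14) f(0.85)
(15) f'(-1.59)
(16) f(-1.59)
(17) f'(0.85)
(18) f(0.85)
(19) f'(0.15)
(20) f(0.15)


(1) = -1.67
(2) = -22.00
(3) = 0.70
(4) = -22.67
(5) = -0.16
(6) = -1.17
(7) = -65.67
(8) = 29.60
(9) = -4.94
(10) = 2.95
(11) = -219.39
(12) = 62.06
(13) = -0.62
(14) = -0.92
(15) = -11.07
(16) = 7.43
(17) = -0.62
(18) = -0.92
(19) = -1.42
(20) = -0.23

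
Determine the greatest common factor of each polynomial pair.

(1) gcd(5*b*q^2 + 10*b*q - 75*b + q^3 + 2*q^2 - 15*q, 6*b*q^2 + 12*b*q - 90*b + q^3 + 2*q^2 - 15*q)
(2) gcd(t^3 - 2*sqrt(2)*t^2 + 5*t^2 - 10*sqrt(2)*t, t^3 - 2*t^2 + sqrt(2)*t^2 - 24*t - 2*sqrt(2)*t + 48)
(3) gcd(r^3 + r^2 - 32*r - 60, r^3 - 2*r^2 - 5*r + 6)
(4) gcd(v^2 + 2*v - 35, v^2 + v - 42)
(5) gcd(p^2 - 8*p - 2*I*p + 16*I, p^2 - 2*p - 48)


(1) = q^2 + 2*q - 15
(2) = 1
(3) = r + 2
(4) = v + 7
(5) = p - 8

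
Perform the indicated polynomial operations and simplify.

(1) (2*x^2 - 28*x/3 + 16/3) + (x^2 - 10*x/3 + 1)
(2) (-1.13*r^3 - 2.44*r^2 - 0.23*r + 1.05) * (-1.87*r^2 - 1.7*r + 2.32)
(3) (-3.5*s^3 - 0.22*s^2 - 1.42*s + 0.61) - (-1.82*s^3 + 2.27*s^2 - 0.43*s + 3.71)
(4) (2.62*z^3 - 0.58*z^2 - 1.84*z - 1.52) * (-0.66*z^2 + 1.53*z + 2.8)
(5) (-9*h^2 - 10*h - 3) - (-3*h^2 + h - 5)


(1) = 3*x^2 - 38*x/3 + 19/3
(2) = 2.1131*r^5 + 6.4838*r^4 + 1.9565*r^3 - 7.2333*r^2 - 2.3186*r + 2.436
(3) = -1.68*s^3 - 2.49*s^2 - 0.99*s - 3.1
(4) = -1.7292*z^5 + 4.3914*z^4 + 7.663*z^3 - 3.436*z^2 - 7.4776*z - 4.256
(5) = -6*h^2 - 11*h + 2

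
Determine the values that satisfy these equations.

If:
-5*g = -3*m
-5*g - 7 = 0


Then:
g = -7/5
m = -7/3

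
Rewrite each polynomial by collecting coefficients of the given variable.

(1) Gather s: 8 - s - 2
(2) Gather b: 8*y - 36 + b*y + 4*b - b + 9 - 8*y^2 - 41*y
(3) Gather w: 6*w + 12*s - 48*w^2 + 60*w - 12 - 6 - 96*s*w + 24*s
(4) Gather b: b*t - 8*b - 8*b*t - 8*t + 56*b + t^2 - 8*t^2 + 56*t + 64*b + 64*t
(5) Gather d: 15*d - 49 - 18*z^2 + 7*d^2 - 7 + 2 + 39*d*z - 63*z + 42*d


(1) = 6 - s
(2) = b*(y + 3) - 8*y^2 - 33*y - 27
(3) = 36*s - 48*w^2 + w*(66 - 96*s) - 18
(4) = b*(112 - 7*t) - 7*t^2 + 112*t
(5) = 7*d^2 + d*(39*z + 57) - 18*z^2 - 63*z - 54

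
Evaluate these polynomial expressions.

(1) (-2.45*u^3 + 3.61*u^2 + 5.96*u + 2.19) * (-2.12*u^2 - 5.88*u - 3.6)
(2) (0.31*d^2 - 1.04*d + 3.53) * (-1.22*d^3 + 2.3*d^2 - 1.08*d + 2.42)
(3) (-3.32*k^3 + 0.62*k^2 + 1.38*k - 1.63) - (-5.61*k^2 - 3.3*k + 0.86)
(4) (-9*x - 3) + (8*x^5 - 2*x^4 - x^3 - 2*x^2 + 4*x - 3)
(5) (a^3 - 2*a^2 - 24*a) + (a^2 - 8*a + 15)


(1) = 5.194*u^5 + 6.7528*u^4 - 25.042*u^3 - 52.6836*u^2 - 34.3332*u - 7.884
(2) = -0.3782*d^5 + 1.9818*d^4 - 7.0334*d^3 + 9.9924*d^2 - 6.3292*d + 8.5426
(3) = -3.32*k^3 + 6.23*k^2 + 4.68*k - 2.49
(4) = 8*x^5 - 2*x^4 - x^3 - 2*x^2 - 5*x - 6
(5) = a^3 - a^2 - 32*a + 15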